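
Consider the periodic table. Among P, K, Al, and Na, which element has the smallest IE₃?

IE_3 is the cost of taking one more electron from the +2 cation: P²⁺ still has 3 valence electrons; K²⁺ is already 1 electron into the core; Al²⁺ still has 1 valence electron; Na²⁺ is already 1 electron into the core.
Pulling an electron out of a noble-gas core costs far more than removing a remaining valence electron, so K and Na sit at the high end of IE_3.
Valence configurations: P²⁺ [Ne]3s²3p¹, Al²⁺ [Ne]3s¹.
Tabulated IE_3 (kJ/mol): P 2914, K 4420, Al 2745, Na 6910.
Putting it together, IE_3: Al < P < K < Na.

Al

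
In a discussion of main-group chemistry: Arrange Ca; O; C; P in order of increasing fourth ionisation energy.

P < C < Ca < O

Consider each +3 ion: Ca³⁺ is already 1 electron into the core; O³⁺ still has 3 valence electrons; C³⁺ still has 1 valence electron; P³⁺ still has 2 valence electrons.
Usually core removal costs more than valence removal, but here the competition is close: a tightly held n=2 valence electron can cost more to remove than an n=3 core electron, so the actual values have to decide it.
Valence configurations: O³⁺ [He]2s²2p¹, C³⁺ [He]2s¹, P³⁺ [Ne]3s².
Approximate IE_4 values (kJ/mol): Ca 6491, O 7469, C 6223, P 4964.
Overall IE_4 order: P < C < Ca < O.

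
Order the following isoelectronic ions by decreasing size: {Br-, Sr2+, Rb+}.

Br- > Rb+ > Sr2+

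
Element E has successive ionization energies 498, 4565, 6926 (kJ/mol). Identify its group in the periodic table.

Look for the largest jump between consecutive ionization energies: IE2/IE1 ≈ 9.2, far larger than any earlier ratio.
That jump marks the point where a core electron is being removed. So the atom has 1 valence electron.
A main-group element with 1 valence electron is in group 1.

Group 1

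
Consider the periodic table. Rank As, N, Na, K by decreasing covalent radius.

K > Na > As > N

N is in period 2, group 15; Na is in period 3, group 1; K is in period 4, group 1; As is in period 4, group 15.
Moving right in a period, electrons are added to the same shell under a stronger nuclear pull, so atoms get smaller; moving down, a new shell is opened and atoms get larger.
These span different periods and groups, so the two trends combine.
As > N: they share group 15; the group trend gives As the larger value.
Na > As: period and group pull opposite ways; the across-period shift dominates (155 vs 121 pm).
K > Na: K sits below Na in group 1, so the down-group effect alone puts K larger.
Approximate values (pm): N 71, Na 155, K 196, As 121.
So from largest to smallest: K > Na > As > N.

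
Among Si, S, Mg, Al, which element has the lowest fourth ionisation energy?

Si

The fourth ionization energy removes an electron from the +3 ion. For each element: Si³⁺ still has 1 valence electron; S³⁺ still has 3 valence electrons; Mg³⁺ is already 1 electron into the core; Al³⁺ is the bare [Ne] core.
Core electrons are held far more tightly than valence electrons, so Mg and Al top the IE_4 order.
Valence configurations: Si³⁺ [Ne]3s¹, S³⁺ [Ne]3s²3p¹.
Approximate IE_4 values (kJ/mol): Si 4356, S 4556, Mg 10543, Al 11577.
Putting it together, IE_4: Si < S < Mg < Al.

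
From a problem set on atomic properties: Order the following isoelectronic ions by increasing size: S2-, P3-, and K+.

K+ < S2- < P3-

All of these have 18 electrons, so size is governed by nuclear charge alone: the more protons, the stronger the pull on the same electron cloud, and the smaller the ion.
Nuclear charges: K+ (Z=19), S2- (Z=16), P3- (Z=15).
Smallest to largest: K+ < S2- < P3-.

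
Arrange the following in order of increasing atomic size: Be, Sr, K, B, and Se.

Be is in period 2, group 2; B is in period 2, group 13; K is in period 4, group 1; Se is in period 4, group 16; Sr is in period 5, group 2.
Moving right in a period, electrons are added to the same shell under a stronger nuclear pull, so atoms get smaller; moving down, a new shell is opened and atoms get larger.
Here both period and group differ, so the two effects have to be weighed against each other.
Be > B: Be lies to the left of B in period 2, so the across-period effect alone puts Be larger.
Se > Be: the two effects oppose for this pair; the down-group effect wins (116 vs 102 pm).
Sr > Se: relative to Se, both the across-period and down-group shifts push Sr's atomic radius up.
K > Sr: period and group pull opposite ways; the across-period shift dominates (196 vs 185 pm).
Approximate values (pm): Be 102, B 85, K 196, Se 116, Sr 185.
So from smallest to largest: B < Be < Se < Sr < K.

B, Be, Se, Sr, K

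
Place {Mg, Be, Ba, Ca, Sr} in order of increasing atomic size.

Across a period the added protons contract the valence shell; down a group each new principal shell makes the atom larger.
All are in group 2, so atomic radius increases down the group.
So from smallest to largest: Be < Mg < Ca < Sr < Ba.

Be, Mg, Ca, Sr, Ba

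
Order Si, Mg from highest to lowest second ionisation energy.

IE_2 is the cost of taking one more electron from the +1 cation: Si⁺ still has 3 valence electrons; Mg⁺ still has 1 valence electron.
All are still removing valence electrons, so compare the +1 ions as you would atoms: IE_2 generally rises across a period (higher Z_eff) and falls down a group (larger shell), subject to the usual subshell exceptions.
Valence configurations: Si⁺ [Ne]3s²3p¹, Mg⁺ [Ne]3s¹.
Tabulated IE_2 (kJ/mol): Si 1577, Mg 1451.
Putting it together, IE_2: Mg < Si.

Si > Mg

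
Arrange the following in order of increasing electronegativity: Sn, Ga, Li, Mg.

Li, Mg, Ga, Sn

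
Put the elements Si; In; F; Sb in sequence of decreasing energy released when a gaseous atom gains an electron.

F, Si, Sb, In

F is in period 2, group 17; Si is in period 3, group 14; In is in period 5, group 13; Sb is in period 5, group 15.
EA tends to increase across a period and decrease down a group, though the pattern is less regular than for IE or radius.
Here both period and group differ, so the two effects have to be weighed against each other.
Sb > In: Sb lies to the right of In in period 5, so the across-period effect alone puts Sb higher.
Si > Sb: the two effects oppose for this pair; the down-group effect wins (134 vs 103 kJ/mol).
F > Si: relative to Si, both the across-period and down-group shifts push F's electron affinity up.
Tabulated electron affinity (kJ/mol): F 328, Si 134, In 29, Sb 103.
So from highest to lowest: F > Si > Sb > In.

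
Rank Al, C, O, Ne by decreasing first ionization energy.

C is in period 2, group 14; O is in period 2, group 16; Ne is in period 2, group 18; Al is in period 3, group 13.
Removing the outermost electron gets harder across a period and easier down a group.
Here both period and group differ, so the two effects have to be weighed against each other.
C > Al: relative to Al, both the across-period and down-group shifts push C's first ionization energy up.
O > C: O lies to the right of C in period 2, so the across-period effect alone puts O higher.
Ne > O: both are in period 2; the period trend gives Ne the larger value.
For reference (kJ/mol): C 1086, O 1314, Ne 2081, Al 578.
So from highest to lowest: Ne > O > C > Al.

Ne, O, C, Al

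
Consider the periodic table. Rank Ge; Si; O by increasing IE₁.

Ge < Si < O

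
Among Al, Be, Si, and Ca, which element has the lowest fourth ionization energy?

After 3 electrons have been removed, what remains? Al³⁺ is the bare [Ne] core; Be³⁺ is already 1 electron into the core; Si³⁺ still has 1 valence electron; Ca³⁺ is already 1 electron into the core.
Pulling an electron out of a noble-gas core costs far more than removing a remaining valence electron, so Ca, Al and Be sit at the high end of IE_4.
The numbers (kJ/mol): Al 11577, Be 21007, Si 4356, Ca 6491.
Putting it together, IE_4: Si < Ca < Al < Be.

Si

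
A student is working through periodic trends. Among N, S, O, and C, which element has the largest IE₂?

Consider each +1 ion: N⁺ still has 4 valence electrons; S⁺ still has 5 valence electrons; O⁺ still has 5 valence electrons; C⁺ still has 3 valence electrons.
All are still removing valence electrons, so compare the +1 ions as you would atoms: IE_2 generally rises across a period (higher Z_eff) and falls down a group (larger shell), subject to the usual subshell exceptions.
Valence configurations: N⁺ [He]2s²2p², S⁺ [Ne]3s²3p³, O⁺ [He]2s²2p³, C⁺ [He]2s²2p¹.
Approximate IE_2 values (kJ/mol): N 2856, S 2252, O 3388, C 2353.
Overall IE_2 order: S < C < N < O.

O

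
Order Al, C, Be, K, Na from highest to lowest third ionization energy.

IE_3 is the cost of taking one more electron from the +2 cation: Al²⁺ still has 1 valence electron; C²⁺ still has 2 valence electrons; Be²⁺ is the bare [He] core; K²⁺ is already 1 electron into the core; Na²⁺ is already 1 electron into the core.
Usually core removal costs more than valence removal, but here the competition is close: a tightly held n=2 valence electron can cost more to remove than an n=3 core electron, so the actual values have to decide it.
Valence configurations: Al²⁺ [Ne]3s¹, C²⁺ [He]2s².
Tabulated IE_3 (kJ/mol): Al 2745, C 4620, Be 14849, K 4420, Na 6910.
Overall IE_3 order: Al < K < C < Na < Be.

Be > Na > C > K > Al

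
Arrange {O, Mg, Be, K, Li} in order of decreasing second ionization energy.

The second ionization energy removes an electron from the +1 ion. For each element: O⁺ still has 5 valence electrons; Mg⁺ still has 1 valence electron; Be⁺ still has 1 valence electron; K⁺ is the bare [Ar] core; Li⁺ is the bare [He] core.
Usually core removal costs more than valence removal, but here the competition is close: a tightly held n=2 valence electron can cost more to remove than an n=3 core electron, so the actual values have to decide it.
Valence configurations: O⁺ [He]2s²2p³, Mg⁺ [Ne]3s¹, Be⁺ [He]2s¹.
Approximate IE_2 values (kJ/mol): O 3388, Mg 1451, Be 1757, K 3052, Li 7298.
Overall IE_2 order: Mg < Be < K < O < Li.

Li > O > K > Be > Mg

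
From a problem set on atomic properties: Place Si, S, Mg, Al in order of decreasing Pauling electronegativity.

S > Si > Al > Mg

Mg is in period 3, group 2; Al is in period 3, group 13; Si is in period 3, group 14; S is in period 3, group 16.
Smaller atoms with higher effective nuclear charge are more electronegative.
All lie in period 3, so electronegativity increases left to right.
So from highest to lowest: S > Si > Al > Mg.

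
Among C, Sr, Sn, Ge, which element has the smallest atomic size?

C

C is in period 2, group 14; Ge is in period 4, group 14; Sr is in period 5, group 2; Sn is in period 5, group 14.
Across a period the added protons contract the valence shell; down a group each new principal shell makes the atom larger.
These span different periods and groups, so the two trends combine.
Ge > C: Ge sits below C in group 14, so the down-group effect alone puts Ge larger.
Sn > Ge: Sn sits below Ge in group 14, so the down-group effect alone puts Sn larger.
Sr > Sn: both are in period 5; the period trend gives Sr the larger value.
Approximate values (pm): C 75, Ge 121, Sr 185, Sn 140.
The smallest atomic size among these belongs to C.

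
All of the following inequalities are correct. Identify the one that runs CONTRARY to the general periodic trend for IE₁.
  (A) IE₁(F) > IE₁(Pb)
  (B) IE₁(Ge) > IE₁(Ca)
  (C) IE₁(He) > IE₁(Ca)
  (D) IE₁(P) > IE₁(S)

The general trend: IE₁ increases across a period and decreases down a group.
(A) F (period 2, group 17) vs Pb (period 6, group 14): the stated order agrees with the simple trend.
(B) Ge (period 4, group 14) vs Ca (period 4, group 2): the stated order agrees with the simple trend.
(C) He (period 1, group 18) vs Ca (period 4, group 2): the stated order agrees with the simple trend.
(D) P (period 3, group 15) vs S (period 3, group 16): the stated order contradicts the simple trend.
The exception is (D): S (3p⁴) ionizes more easily than half-filled P (3p³) because the paired 3p electron in S is pushed out by e⁻–e⁻ repulsion.

(D)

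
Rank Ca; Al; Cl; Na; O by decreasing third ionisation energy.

Na > O > Ca > Cl > Al

Consider each +2 ion: Ca²⁺ is the bare [Ar] core; Al²⁺ still has 1 valence electron; Cl²⁺ still has 5 valence electrons; Na²⁺ is already 1 electron into the core; O²⁺ still has 4 valence electrons.
Usually core removal costs more than valence removal, but here the competition is close: a tightly held n=2 valence electron can cost more to remove than an n=3 core electron, so the actual values have to decide it.
Valence configurations: Al²⁺ [Ne]3s¹, Cl²⁺ [Ne]3s²3p³, O²⁺ [He]2s²2p².
The numbers (kJ/mol): Ca 4912, Al 2745, Cl 3822, Na 6910, O 5300.
So the third ionization energies run Al < Cl < Ca < O < Na.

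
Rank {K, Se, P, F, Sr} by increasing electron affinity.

Sr < K < P < Se < F

F is in period 2, group 17; P is in period 3, group 15; K is in period 4, group 1; Se is in period 4, group 16; Sr is in period 5, group 2.
Adding an electron releases more energy for atoms nearer the top right (short of the noble gases).
These span different periods and groups, so the two trends combine.
K > Sr: the two effects oppose for this pair; the down-group effect wins (48 vs 5 kJ/mol).
P > K: both effects reinforce here, so P is clearly the higher of the two.
Se > P: the two effects oppose for this pair; the across-period effect wins (195 vs 72 kJ/mol).
F > Se: relative to Se, both the across-period and down-group shifts push F's electron affinity up.
For reference (kJ/mol): F 328, P 72, K 48, Se 195, Sr 5.
So from lowest to highest: Sr < K < P < Se < F.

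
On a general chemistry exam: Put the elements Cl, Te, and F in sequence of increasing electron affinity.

Te < F < Cl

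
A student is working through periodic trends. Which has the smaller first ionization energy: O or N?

Removing the outermost electron gets harder across a period and easier down a group.
All lie in period 2; the across-period trend (first ionization energy increases left to right) applies, with the exception below.
Note the exception: N has a higher first ionization energy than O, contrary to the simple trend — pairing an electron in O's 2p⁴ costs repulsion energy, so O ionizes more easily than half-filled N (2p³).
Approximate values (kJ/mol): N 1402, O 1314.
So O has the smaller first ionization energy (O < N).

O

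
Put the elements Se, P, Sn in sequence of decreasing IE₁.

P is in period 3, group 15; Se is in period 4, group 16; Sn is in period 5, group 14.
Removing the outermost electron gets harder across a period and easier down a group.
Neither a single period nor a single group — weigh both effects.
Se > Sn: relative to Sn, both the across-period and down-group shifts push Se's first ionization energy up.
P > Se: the two effects oppose for this pair; the down-group effect wins (1012 vs 941 kJ/mol).
For reference (kJ/mol): P 1012, Se 941, Sn 709.
So from highest to lowest: P > Se > Sn.

P > Se > Sn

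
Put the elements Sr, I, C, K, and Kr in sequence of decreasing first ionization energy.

IE₁ increases left→right with effective nuclear charge and decreases top→bottom as the valence shell moves farther out.
Neither a single period nor a single group — weigh both effects.
Sr > K: period and group pull opposite ways; the across-period shift dominates (550 vs 419 kJ/mol).
I > Sr: I lies to the right of Sr in period 5, so the across-period effect alone puts I higher.
C > I: period and group pull opposite ways; the down-group shift dominates (1086 vs 1008 kJ/mol).
Kr > C: period and group pull opposite ways; the across-period shift dominates (1351 vs 1086 kJ/mol).
Tabulated first ionization energy (kJ/mol): C 1086, K 419, Kr 1351, Sr 550, I 1008.
So from highest to lowest: Kr > C > I > Sr > K.

Kr > C > I > Sr > K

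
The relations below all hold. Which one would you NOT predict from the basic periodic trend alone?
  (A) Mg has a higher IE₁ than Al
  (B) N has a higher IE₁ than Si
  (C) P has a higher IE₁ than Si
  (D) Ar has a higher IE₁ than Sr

The general trend: IE₁ increases across a period and decreases down a group.
(A) Mg (period 3, group 2) vs Al (period 3, group 13): the stated order contradicts the simple trend.
(B) N (period 2, group 15) vs Si (period 3, group 14): the stated order agrees with the simple trend.
(C) P (period 3, group 15) vs Si (period 3, group 14): the stated order agrees with the simple trend.
(D) Ar (period 3, group 18) vs Sr (period 5, group 2): the stated order agrees with the simple trend.
The exception is (A): Al's single 3p electron is easier to remove than one from Mg's filled 3s².

(A)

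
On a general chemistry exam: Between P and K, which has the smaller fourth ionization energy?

P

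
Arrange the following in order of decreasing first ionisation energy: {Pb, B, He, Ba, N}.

IE₁ increases left→right with effective nuclear charge and decreases top→bottom as the valence shell moves farther out.
These span different periods and groups, so the two trends combine.
Pb > Ba: both are in period 6; the period trend gives Pb the larger value.
B > Pb: period and group pull opposite ways; the down-group shift dominates (801 vs 716 kJ/mol).
N > B: N lies to the right of B in period 2, so the across-period effect alone puts N higher.
He > N: both effects reinforce here, so He is clearly the higher of the two.
Approximate values (kJ/mol): He 2372, B 801, N 1402, Ba 503, Pb 716.
So from highest to lowest: He > N > B > Pb > Ba.

He > N > B > Pb > Ba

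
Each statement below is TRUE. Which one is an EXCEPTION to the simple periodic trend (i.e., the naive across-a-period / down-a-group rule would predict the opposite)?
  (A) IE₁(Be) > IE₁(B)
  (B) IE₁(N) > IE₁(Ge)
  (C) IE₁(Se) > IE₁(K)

The general trend: first ionisation energy increases across a period and decreases down a group.
(A) Be (period 2, group 2) vs B (period 2, group 13): the stated order contradicts the simple trend.
(B) N (period 2, group 15) vs Ge (period 4, group 14): the stated order agrees with the simple trend.
(C) Se (period 4, group 16) vs K (period 4, group 1): the stated order agrees with the simple trend.
The exception is (A): removing B's lone 2p electron is easier than breaking Be's filled 2s².

(A)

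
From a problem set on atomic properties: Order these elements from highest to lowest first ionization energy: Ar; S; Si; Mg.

Ar > S > Si > Mg

IE₁ increases left→right with effective nuclear charge and decreases top→bottom as the valence shell moves farther out.
All lie in period 3, so first ionization energy increases left to right.
So from highest to lowest: Ar > S > Si > Mg.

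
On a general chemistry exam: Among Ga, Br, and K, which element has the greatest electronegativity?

Electronegativity increases across a period and decreases down a group, tracking effective nuclear charge and atomic size.
All lie in period 4, so electronegativity increases left to right.
The greatest electronegativity among these belongs to Br.

Br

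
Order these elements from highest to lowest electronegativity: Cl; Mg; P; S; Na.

Na is in period 3, group 1; Mg is in period 3, group 2; P is in period 3, group 15; S is in period 3, group 16; Cl is in period 3, group 17.
Atoms toward the upper right of the periodic table pull bonding electrons most strongly.
All lie in period 3, so electronegativity increases left to right.
So from highest to lowest: Cl > S > P > Mg > Na.

Cl > S > P > Mg > Na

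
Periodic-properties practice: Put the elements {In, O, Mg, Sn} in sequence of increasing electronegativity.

Mg < In < Sn < O

O is in period 2, group 16; Mg is in period 3, group 2; In is in period 5, group 13; Sn is in period 5, group 14.
EN rises left→right (higher Z_eff, smaller atoms) and falls top→bottom (larger, more shielded atoms).
Neither a single period nor a single group — weigh both effects.
In > Mg: period and group pull opposite ways; the across-period shift dominates (1.78 vs 1.31).
Sn > In: both are in period 5; the period trend gives Sn the larger value.
O > Sn: relative to Sn, both the across-period and down-group shifts push O's electronegativity up.
Approximate values (Pauling): O 3.44, Mg 1.31, In 1.78, Sn 1.96.
So from lowest to highest: Mg < In < Sn < O.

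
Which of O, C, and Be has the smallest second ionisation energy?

After 1 electron has been removed, what remains? O⁺ still has 5 valence electrons; C⁺ still has 3 valence electrons; Be⁺ still has 1 valence electron.
All are still removing valence electrons, so compare the +1 ions as you would atoms: IE_2 generally rises across a period (higher Z_eff) and falls down a group (larger shell), subject to the usual subshell exceptions.
Valence configurations: O⁺ [He]2s²2p³, C⁺ [He]2s²2p¹, Be⁺ [He]2s¹.
The numbers (kJ/mol): O 3388, C 2353, Be 1757.
Overall IE_2 order: Be < C < O.

Be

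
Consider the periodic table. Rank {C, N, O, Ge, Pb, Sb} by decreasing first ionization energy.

C is in period 2, group 14; N is in period 2, group 15; O is in period 2, group 16; Ge is in period 4, group 14; Sb is in period 5, group 15; Pb is in period 6, group 14.
First ionization energy rises across a period (greater Z_eff holds electrons more tightly) and falls down a group (valence electrons are farther from the nucleus).
Here both period and group differ, so the two effects have to be weighed against each other.
Ge > Pb: they share group 14; the group trend gives Ge the larger value.
Sb > Ge: period and group pull opposite ways; the across-period shift dominates (831 vs 762 kJ/mol).
C > Sb: the two effects oppose for this pair; the down-group effect wins (1086 vs 831 kJ/mol).
O > C: both are in period 2; the period trend gives O the larger value.
N > O: this pair runs against the simple trend — see the exception note.
Note the exception: N has a higher first ionization energy than O, contrary to the simple trend — pairing an electron in O's 2p⁴ costs repulsion energy, so O ionizes more easily than half-filled N (2p³).
For reference (kJ/mol): C 1086, N 1402, O 1314, Ge 762, Sb 831, Pb 716.
So from highest to lowest: N > O > C > Sb > Ge > Pb.

N, O, C, Sb, Ge, Pb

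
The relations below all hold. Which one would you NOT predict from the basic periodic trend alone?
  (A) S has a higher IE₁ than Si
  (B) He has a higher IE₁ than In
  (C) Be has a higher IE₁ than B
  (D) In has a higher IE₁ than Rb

(C)

The general trend: IE₁ increases across a period and decreases down a group.
(A) S (period 3, group 16) vs Si (period 3, group 14): the stated order agrees with the simple trend.
(B) He (period 1, group 18) vs In (period 5, group 13): the stated order agrees with the simple trend.
(C) Be (period 2, group 2) vs B (period 2, group 13): the stated order contradicts the simple trend.
(D) In (period 5, group 13) vs Rb (period 5, group 1): the stated order agrees with the simple trend.
The exception is (C): removing B's lone 2p electron is easier than breaking Be's filled 2s².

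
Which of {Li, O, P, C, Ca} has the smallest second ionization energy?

Ca

IE_2 is the cost of taking one more electron from the +1 cation: Li⁺ is the bare [He] core; O⁺ still has 5 valence electrons; P⁺ still has 4 valence electrons; C⁺ still has 3 valence electrons; Ca⁺ still has 1 valence electron.
Core electrons are held far more tightly than valence electrons, so Li tops the IE_2 order.
Valence configurations: O⁺ [He]2s²2p³, P⁺ [Ne]3s²3p², C⁺ [He]2s²2p¹, Ca⁺ [Ar]4s¹.
Approximate IE_2 values (kJ/mol): Li 7298, O 3388, P 1907, C 2353, Ca 1145.
Hence IE_2: Ca < P < C < O < Li.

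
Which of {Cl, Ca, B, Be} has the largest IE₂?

The second ionization energy removes an electron from the +1 ion. For each element: Cl⁺ still has 6 valence electrons; Ca⁺ still has 1 valence electron; B⁺ still has 2 valence electrons; Be⁺ still has 1 valence electron.
All are still removing valence electrons, so compare the +1 ions as you would atoms: IE_2 generally rises across a period (higher Z_eff) and falls down a group (larger shell), subject to the usual subshell exceptions.
Valence configurations: Cl⁺ [Ne]3s²3p⁴, Ca⁺ [Ar]4s¹, B⁺ [He]2s², Be⁺ [He]2s¹.
Approximate IE_2 values (kJ/mol): Cl 2298, Ca 1145, B 2427, Be 1757.
Putting it together, IE_2: Ca < Be < Cl < B.

B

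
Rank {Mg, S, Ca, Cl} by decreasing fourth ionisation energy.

Mg > Ca > Cl > S

IE_4 is the cost of taking one more electron from the +3 cation: Mg³⁺ is already 1 electron into the core; S³⁺ still has 3 valence electrons; Ca³⁺ is already 1 electron into the core; Cl³⁺ still has 4 valence electrons.
Breaking into a closed-shell core is much more expensive than removing a leftover valence electron — Ca and Mg have the largest IE_4 here.
Valence configurations: S³⁺ [Ne]3s²3p¹, Cl³⁺ [Ne]3s²3p².
Approximate IE_4 values (kJ/mol): Mg 10543, S 4556, Ca 6491, Cl 5159.
Overall IE_4 order: S < Cl < Ca < Mg.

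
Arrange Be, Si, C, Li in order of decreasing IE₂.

IE_2 is the cost of taking one more electron from the +1 cation: Be⁺ still has 1 valence electron; Si⁺ still has 3 valence electrons; C⁺ still has 3 valence electrons; Li⁺ is the bare [He] core.
Pulling an electron out of a noble-gas core costs far more than removing a remaining valence electron, so Li sits at the high end of IE_2.
Valence configurations: Be⁺ [He]2s¹, Si⁺ [Ne]3s²3p¹, C⁺ [He]2s²2p¹.
The numbers (kJ/mol): Be 1757, Si 1577, C 2353, Li 7298.
Putting it together, IE_2: Si < Be < C < Li.

Li > C > Be > Si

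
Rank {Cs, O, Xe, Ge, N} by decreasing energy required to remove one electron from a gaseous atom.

N > O > Xe > Ge > Cs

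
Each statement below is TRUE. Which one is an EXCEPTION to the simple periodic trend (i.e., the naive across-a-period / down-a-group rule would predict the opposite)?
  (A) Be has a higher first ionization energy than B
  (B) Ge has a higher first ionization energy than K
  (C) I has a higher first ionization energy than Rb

(A)

The general trend: first ionization energy increases across a period and decreases down a group.
(A) Be (period 2, group 2) vs B (period 2, group 13): the stated order contradicts the simple trend.
(B) Ge (period 4, group 14) vs K (period 4, group 1): the stated order agrees with the simple trend.
(C) I (period 5, group 17) vs Rb (period 5, group 1): the stated order agrees with the simple trend.
The exception is (A): removing B's lone 2p electron is easier than breaking Be's filled 2s².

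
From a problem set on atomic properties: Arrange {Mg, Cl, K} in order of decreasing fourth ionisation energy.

Mg > K > Cl

The fourth ionization energy removes an electron from the +3 ion. For each element: Mg³⁺ is already 1 electron into the core; Cl³⁺ still has 4 valence electrons; K³⁺ is already 2 electrons into the core.
Breaking into a closed-shell core is much more expensive than removing a leftover valence electron — K and Mg have the largest IE_4 here.
Tabulated IE_4 (kJ/mol): Mg 10543, Cl 5159, K 5877.
Putting it together, IE_4: Cl < K < Mg.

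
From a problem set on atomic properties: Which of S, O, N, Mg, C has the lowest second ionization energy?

Consider each +1 ion: S⁺ still has 5 valence electrons; O⁺ still has 5 valence electrons; N⁺ still has 4 valence electrons; Mg⁺ still has 1 valence electron; C⁺ still has 3 valence electrons.
All are still removing valence electrons, so compare the +1 ions as you would atoms: IE_2 generally rises across a period (higher Z_eff) and falls down a group (larger shell), subject to the usual subshell exceptions.
Valence configurations: S⁺ [Ne]3s²3p³, O⁺ [He]2s²2p³, N⁺ [He]2s²2p², Mg⁺ [Ne]3s¹, C⁺ [He]2s²2p¹.
Tabulated IE_2 (kJ/mol): S 2252, O 3388, N 2856, Mg 1451, C 2353.
So the second ionization energies run Mg < S < C < N < O.

Mg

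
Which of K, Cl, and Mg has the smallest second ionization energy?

Mg

After 1 electron has been removed, what remains? K⁺ is the bare [Ar] core; Cl⁺ still has 6 valence electrons; Mg⁺ still has 1 valence electron.
Breaking into a closed-shell core is much more expensive than removing a leftover valence electron — K has the largest IE_2 here.
Valence configurations: Cl⁺ [Ne]3s²3p⁴, Mg⁺ [Ne]3s¹.
Tabulated IE_2 (kJ/mol): K 3052, Cl 2298, Mg 1451.
Hence IE_2: Mg < Cl < K.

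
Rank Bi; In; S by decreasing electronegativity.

S > Bi > In

Smaller atoms with higher effective nuclear charge are more electronegative.
Here both period and group differ, so the two effects have to be weighed against each other.
Bi > In: the two effects oppose for this pair; the across-period effect wins (2.02 vs 1.78).
S > Bi: both effects reinforce here, so S is clearly the higher of the two.
For reference (Pauling): S 2.58, In 1.78, Bi 2.02.
So from highest to lowest: S > Bi > In.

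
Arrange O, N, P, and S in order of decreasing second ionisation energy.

O > N > S > P

The second ionization energy removes an electron from the +1 ion. For each element: O⁺ still has 5 valence electrons; N⁺ still has 4 valence electrons; P⁺ still has 4 valence electrons; S⁺ still has 5 valence electrons.
All are still removing valence electrons, so compare the +1 ions as you would atoms: IE_2 generally rises across a period (higher Z_eff) and falls down a group (larger shell), subject to the usual subshell exceptions.
Valence configurations: O⁺ [He]2s²2p³, N⁺ [He]2s²2p², P⁺ [Ne]3s²3p², S⁺ [Ne]3s²3p³.
Approximate IE_2 values (kJ/mol): O 3388, N 2856, P 1907, S 2252.
Putting it together, IE_2: P < S < N < O.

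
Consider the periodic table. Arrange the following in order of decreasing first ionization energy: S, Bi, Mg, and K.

Mg is in period 3, group 2; S is in period 3, group 16; K is in period 4, group 1; Bi is in period 6, group 15.
First ionization energy rises across a period (greater Z_eff holds electrons more tightly) and falls down a group (valence electrons are farther from the nucleus).
These span different periods and groups, so the two trends combine.
Bi > K: period and group pull opposite ways; the across-period shift dominates (703 vs 419 kJ/mol).
Mg > Bi: period and group pull opposite ways; the down-group shift dominates (738 vs 703 kJ/mol).
S > Mg: S lies to the right of Mg in period 3, so the across-period effect alone puts S higher.
Tabulated first ionization energy (kJ/mol): Mg 738, S 1000, K 419, Bi 703.
So from highest to lowest: S > Mg > Bi > K.

S > Mg > Bi > K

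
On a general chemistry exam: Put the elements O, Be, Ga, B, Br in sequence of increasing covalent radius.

O < B < Be < Br < Ga

Be is in period 2, group 2; B is in period 2, group 13; O is in period 2, group 16; Ga is in period 4, group 13; Br is in period 4, group 17.
Atomic radius shrinks across a period as nuclear charge pulls the same shell inward, and grows down a group as new shells are added.
Here both period and group differ, so the two effects have to be weighed against each other.
B > O: both are in period 2; the period trend gives B the larger value.
Be > B: both are in period 2; the period trend gives Be the larger value.
Br > Be: period and group pull opposite ways; the down-group shift dominates (114 vs 102 pm).
Ga > Br: Ga lies to the left of Br in period 4, so the across-period effect alone puts Ga larger.
Tabulated atomic radius (pm): Be 102, B 85, O 63, Ga 124, Br 114.
So from smallest to largest: O < B < Be < Br < Ga.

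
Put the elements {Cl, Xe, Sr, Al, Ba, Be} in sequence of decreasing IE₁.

Cl > Xe > Be > Al > Sr > Ba

Across a period the outer electron is held more tightly (higher IE₁); down a group it sits in a higher shell, more shielded, and comes off more easily.
Here both period and group differ, so the two effects have to be weighed against each other.
Sr > Ba: they share group 2; the group trend gives Sr the larger value.
Al > Sr: both effects reinforce here, so Al is clearly the higher of the two.
Be > Al: the two effects oppose for this pair; the down-group effect wins (900 vs 578 kJ/mol).
Xe > Be: the two effects oppose for this pair; the across-period effect wins (1170 vs 900 kJ/mol).
Cl > Xe: period and group pull opposite ways; the down-group shift dominates (1251 vs 1170 kJ/mol).
Approximate values (kJ/mol): Be 900, Al 578, Cl 1251, Sr 550, Xe 1170, Ba 503.
So from highest to lowest: Cl > Xe > Be > Al > Sr > Ba.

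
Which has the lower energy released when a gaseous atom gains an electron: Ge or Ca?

Ca is in period 4, group 2; Ge is in period 4, group 14.
Adding an electron releases more energy for atoms nearer the top right (short of the noble gases).
All lie in period 4, so electron affinity increases left to right.
So Ca has the lower energy released when a gaseous atom gains an electron (Ca < Ge).

Ca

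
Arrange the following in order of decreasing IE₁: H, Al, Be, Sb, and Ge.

H is in period 1, group 1; Be is in period 2, group 2; Al is in period 3, group 13; Ge is in period 4, group 14; Sb is in period 5, group 15.
Removing the outermost electron gets harder across a period and easier down a group.
These sit on a diagonal, where the across-period and down-group effects partly cancel.
Ge > Al: period and group pull opposite ways; the across-period shift dominates (762 vs 578 kJ/mol).
Sb > Ge: the two effects oppose for this pair; the across-period effect wins (831 vs 762 kJ/mol).
Be > Sb: the two effects oppose for this pair; the down-group effect wins (900 vs 831 kJ/mol).
H > Be: period and group pull opposite ways; the down-group shift dominates (1312 vs 900 kJ/mol).
Tabulated first ionization energy (kJ/mol): H 1312, Be 900, Al 578, Ge 762, Sb 831.
So from highest to lowest: H > Be > Sb > Ge > Al.

H > Be > Sb > Ge > Al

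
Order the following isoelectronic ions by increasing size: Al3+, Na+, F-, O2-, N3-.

Al3+, Na+, F-, O2-, N3-

All of these have 10 electrons, so size is governed by nuclear charge alone: the more protons, the stronger the pull on the same electron cloud, and the smaller the ion.
Nuclear charges: Al3+ (Z=13), Na+ (Z=11), F- (Z=9), O2- (Z=8), N3- (Z=7).
Smallest to largest: Al3+ < Na+ < F- < O2- < N3-.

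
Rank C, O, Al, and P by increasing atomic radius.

C is in period 2, group 14; O is in period 2, group 16; Al is in period 3, group 13; P is in period 3, group 15.
Radius decreases left→right (rising Z_eff, same n) and increases top→bottom (higher n).
These span different periods and groups, so the two trends combine.
C > O: C lies to the left of O in period 2, so the across-period effect alone puts C larger.
P > C: period and group pull opposite ways; the down-group shift dominates (111 vs 75 pm).
Al > P: Al lies to the left of P in period 3, so the across-period effect alone puts Al larger.
Tabulated atomic radius (pm): C 75, O 63, Al 126, P 111.
So from smallest to largest: O < C < P < Al.

O, C, P, Al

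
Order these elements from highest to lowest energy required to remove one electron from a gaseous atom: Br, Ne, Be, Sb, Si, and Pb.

Be is in period 2, group 2; Ne is in period 2, group 18; Si is in period 3, group 14; Br is in period 4, group 17; Sb is in period 5, group 15; Pb is in period 6, group 14.
Removing the outermost electron gets harder across a period and easier down a group.
These span different periods and groups, so the two trends combine.
Si > Pb: they share group 14; the group trend gives Si the larger value.
Sb > Si: period and group pull opposite ways; the across-period shift dominates (831 vs 786 kJ/mol).
Be > Sb: the two effects oppose for this pair; the down-group effect wins (900 vs 831 kJ/mol).
Br > Be: period and group pull opposite ways; the across-period shift dominates (1140 vs 900 kJ/mol).
Ne > Br: both effects reinforce here, so Ne is clearly the higher of the two.
Tabulated first ionization energy (kJ/mol): Be 900, Ne 2081, Si 786, Br 1140, Sb 831, Pb 716.
So from highest to lowest: Ne > Br > Be > Sb > Si > Pb.

Ne > Br > Be > Sb > Si > Pb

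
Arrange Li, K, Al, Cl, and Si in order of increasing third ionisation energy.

Al, Si, Cl, K, Li

After 2 electrons have been removed, what remains? Li²⁺ is already 1 electron into the core; K²⁺ is already 1 electron into the core; Al²⁺ still has 1 valence electron; Cl²⁺ still has 5 valence electrons; Si²⁺ still has 2 valence electrons.
Core electrons are held far more tightly than valence electrons, so K and Li top the IE_3 order.
Valence configurations: Al²⁺ [Ne]3s¹, Cl²⁺ [Ne]3s²3p³, Si²⁺ [Ne]3s².
Approximate IE_3 values (kJ/mol): Li 11815, K 4420, Al 2745, Cl 3822, Si 3232.
Hence IE_3: Al < Si < Cl < K < Li.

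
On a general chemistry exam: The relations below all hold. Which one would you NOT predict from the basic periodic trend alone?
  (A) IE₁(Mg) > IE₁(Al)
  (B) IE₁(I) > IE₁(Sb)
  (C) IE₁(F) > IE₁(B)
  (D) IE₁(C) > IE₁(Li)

(A)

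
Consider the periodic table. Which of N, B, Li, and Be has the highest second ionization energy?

After 1 electron has been removed, what remains? N⁺ still has 4 valence electrons; B⁺ still has 2 valence electrons; Li⁺ is the bare [He] core; Be⁺ still has 1 valence electron.
Pulling an electron out of a noble-gas core costs far more than removing a remaining valence electron, so Li sits at the high end of IE_2.
Valence configurations: N⁺ [He]2s²2p², B⁺ [He]2s², Be⁺ [He]2s¹.
The numbers (kJ/mol): N 2856, B 2427, Li 7298, Be 1757.
Putting it together, IE_2: Be < B < N < Li.

Li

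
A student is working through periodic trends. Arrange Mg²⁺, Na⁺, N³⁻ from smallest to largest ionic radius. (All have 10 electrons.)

Mg²⁺ < Na⁺ < N³⁻

All of these have 10 electrons, so size is governed by nuclear charge alone: the more protons, the stronger the pull on the same electron cloud, and the smaller the ion.
Nuclear charges: Mg²⁺ (Z=12), Na⁺ (Z=11), N³⁻ (Z=7).
Smallest to largest: Mg²⁺ < Na⁺ < N³⁻.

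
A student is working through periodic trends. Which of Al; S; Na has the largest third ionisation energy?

Na

Consider each +2 ion: Al²⁺ still has 1 valence electron; S²⁺ still has 4 valence electrons; Na²⁺ is already 1 electron into the core.
Core electrons are held far more tightly than valence electrons, so Na tops the IE_3 order.
Valence configurations: Al²⁺ [Ne]3s¹, S²⁺ [Ne]3s²3p².
Tabulated IE_3 (kJ/mol): Al 2745, S 3357, Na 6910.
Overall IE_3 order: Al < S < Na.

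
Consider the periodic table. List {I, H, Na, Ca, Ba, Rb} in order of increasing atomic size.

Atomic radius shrinks across a period as nuclear charge pulls the same shell inward, and grows down a group as new shells are added.
Here both period and group differ, so the two effects have to be weighed against each other.
I > H: period and group pull opposite ways; the down-group shift dominates (133 vs 32 pm).
Na > I: period and group pull opposite ways; the across-period shift dominates (155 vs 133 pm).
Ca > Na: period and group pull opposite ways; the down-group shift dominates (171 vs 155 pm).
Ba > Ca: they share group 2; the group trend gives Ba the larger value.
Rb > Ba: the two effects oppose for this pair; the across-period effect wins (210 vs 196 pm).
Approximate values (pm): H 32, Na 155, Ca 171, Rb 210, I 133, Ba 196.
So from smallest to largest: H < I < Na < Ca < Ba < Rb.

H, I, Na, Ca, Ba, Rb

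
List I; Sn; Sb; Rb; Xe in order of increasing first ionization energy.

Rb < Sn < Sb < I < Xe

Across a period the outer electron is held more tightly (higher IE₁); down a group it sits in a higher shell, more shielded, and comes off more easily.
All lie in period 5, so first ionization energy increases left to right.
So from lowest to highest: Rb < Sn < Sb < I < Xe.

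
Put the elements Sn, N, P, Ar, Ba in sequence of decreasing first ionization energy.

Ar, N, P, Sn, Ba

N is in period 2, group 15; P is in period 3, group 15; Ar is in period 3, group 18; Sn is in period 5, group 14; Ba is in period 6, group 2.
Across a period the outer electron is held more tightly (higher IE₁); down a group it sits in a higher shell, more shielded, and comes off more easily.
These span different periods and groups, so the two trends combine.
Sn > Ba: both effects reinforce here, so Sn is clearly the higher of the two.
P > Sn: both effects reinforce here, so P is clearly the higher of the two.
N > P: N sits above P in group 15, so the down-group effect alone puts N higher.
Ar > N: the two effects oppose for this pair; the across-period effect wins (1521 vs 1402 kJ/mol).
For reference (kJ/mol): N 1402, P 1012, Ar 1521, Sn 709, Ba 503.
So from highest to lowest: Ar > N > P > Sn > Ba.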